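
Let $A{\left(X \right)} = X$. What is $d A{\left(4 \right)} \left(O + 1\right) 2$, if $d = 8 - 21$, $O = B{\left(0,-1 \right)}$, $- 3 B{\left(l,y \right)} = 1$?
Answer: $- \frac{208}{3} \approx -69.333$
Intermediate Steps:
$B{\left(l,y \right)} = - \frac{1}{3}$ ($B{\left(l,y \right)} = \left(- \frac{1}{3}\right) 1 = - \frac{1}{3}$)
$O = - \frac{1}{3} \approx -0.33333$
$d = -13$
$d A{\left(4 \right)} \left(O + 1\right) 2 = \left(-13\right) 4 \left(- \frac{1}{3} + 1\right) 2 = - 52 \cdot \frac{2}{3} \cdot 2 = \left(-52\right) \frac{4}{3} = - \frac{208}{3}$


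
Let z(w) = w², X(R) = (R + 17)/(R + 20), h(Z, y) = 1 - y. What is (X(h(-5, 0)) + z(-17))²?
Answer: 4116841/49 ≈ 84017.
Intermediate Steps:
X(R) = (17 + R)/(20 + R)
(X(h(-5, 0)) + z(-17))² = ((17 + (1 - 1*0))/(20 + (1 - 1*0)) + (-17)²)² = ((17 + (1 + 0))/(20 + (1 + 0)) + 289)² = ((17 + 1)/(20 + 1) + 289)² = (18/21 + 289)² = ((1/21)*18 + 289)² = (6/7 + 289)² = (2029/7)² = 4116841/49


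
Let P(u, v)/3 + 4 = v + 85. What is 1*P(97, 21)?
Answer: 306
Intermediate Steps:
P(u, v) = 243 + 3*v (P(u, v) = -12 + 3*(v + 85) = -12 + 3*(85 + v) = -12 + (255 + 3*v) = 243 + 3*v)
1*P(97, 21) = 1*(243 + 3*21) = 1*(243 + 63) = 1*306 = 306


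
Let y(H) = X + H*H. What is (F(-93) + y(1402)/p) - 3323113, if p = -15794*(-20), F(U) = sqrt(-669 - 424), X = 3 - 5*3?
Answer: -131212871106/39485 + I*sqrt(1093) ≈ -3.3231e+6 + 33.061*I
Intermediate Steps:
X = -12 (X = 3 - 15 = -12)
y(H) = -12 + H**2 (y(H) = -12 + H*H = -12 + H**2)
F(U) = I*sqrt(1093) (F(U) = sqrt(-1093) = I*sqrt(1093))
p = 315880
(F(-93) + y(1402)/p) - 3323113 = (I*sqrt(1093) + (-12 + 1402**2)/315880) - 3323113 = (I*sqrt(1093) + (-12 + 1965604)*(1/315880)) - 3323113 = (I*sqrt(1093) + 1965592*(1/315880)) - 3323113 = (I*sqrt(1093) + 245699/39485) - 3323113 = (245699/39485 + I*sqrt(1093)) - 3323113 = -131212871106/39485 + I*sqrt(1093)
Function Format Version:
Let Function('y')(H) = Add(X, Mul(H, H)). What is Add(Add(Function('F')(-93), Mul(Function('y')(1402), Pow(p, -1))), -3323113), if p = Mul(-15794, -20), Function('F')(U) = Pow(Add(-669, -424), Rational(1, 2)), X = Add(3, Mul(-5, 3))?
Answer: Add(Rational(-131212871106, 39485), Mul(I, Pow(1093, Rational(1, 2)))) ≈ Add(-3.3231e+6, Mul(33.061, I))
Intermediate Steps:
X = -12 (X = Add(3, -15) = -12)
Function('y')(H) = Add(-12, Pow(H, 2)) (Function('y')(H) = Add(-12, Mul(H, H)) = Add(-12, Pow(H, 2)))
Function('F')(U) = Mul(I, Pow(1093, Rational(1, 2))) (Function('F')(U) = Pow(-1093, Rational(1, 2)) = Mul(I, Pow(1093, Rational(1, 2))))
p = 315880
Add(Add(Function('F')(-93), Mul(Function('y')(1402), Pow(p, -1))), -3323113) = Add(Add(Mul(I, Pow(1093, Rational(1, 2))), Mul(Add(-12, Pow(1402, 2)), Pow(315880, -1))), -3323113) = Add(Add(Mul(I, Pow(1093, Rational(1, 2))), Mul(Add(-12, 1965604), Rational(1, 315880))), -3323113) = Add(Add(Mul(I, Pow(1093, Rational(1, 2))), Mul(1965592, Rational(1, 315880))), -3323113) = Add(Add(Mul(I, Pow(1093, Rational(1, 2))), Rational(245699, 39485)), -3323113) = Add(Add(Rational(245699, 39485), Mul(I, Pow(1093, Rational(1, 2)))), -3323113) = Add(Rational(-131212871106, 39485), Mul(I, Pow(1093, Rational(1, 2))))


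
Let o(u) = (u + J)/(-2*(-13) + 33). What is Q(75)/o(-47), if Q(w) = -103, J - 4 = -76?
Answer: 6077/119 ≈ 51.067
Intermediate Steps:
J = -72 (J = 4 - 76 = -72)
o(u) = -72/59 + u/59 (o(u) = (u - 72)/(-2*(-13) + 33) = (-72 + u)/(26 + 33) = (-72 + u)/59 = (-72 + u)*(1/59) = -72/59 + u/59)
Q(75)/o(-47) = -103/(-72/59 + (1/59)*(-47)) = -103/(-72/59 - 47/59) = -103/(-119/59) = -103*(-59/119) = 6077/119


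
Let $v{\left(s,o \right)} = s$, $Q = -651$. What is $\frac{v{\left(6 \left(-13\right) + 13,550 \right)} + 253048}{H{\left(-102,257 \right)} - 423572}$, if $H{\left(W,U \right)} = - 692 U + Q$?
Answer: $- \frac{252983}{602067} \approx -0.42019$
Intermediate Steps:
$H{\left(W,U \right)} = -651 - 692 U$ ($H{\left(W,U \right)} = - 692 U - 651 = -651 - 692 U$)
$\frac{v{\left(6 \left(-13\right) + 13,550 \right)} + 253048}{H{\left(-102,257 \right)} - 423572} = \frac{\left(6 \left(-13\right) + 13\right) + 253048}{\left(-651 - 177844\right) - 423572} = \frac{\left(-78 + 13\right) + 253048}{\left(-651 - 177844\right) - 423572} = \frac{-65 + 253048}{-178495 - 423572} = \frac{252983}{-602067} = 252983 \left(- \frac{1}{602067}\right) = - \frac{252983}{602067}$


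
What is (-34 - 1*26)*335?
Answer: -20100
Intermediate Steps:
(-34 - 1*26)*335 = (-34 - 26)*335 = -60*335 = -20100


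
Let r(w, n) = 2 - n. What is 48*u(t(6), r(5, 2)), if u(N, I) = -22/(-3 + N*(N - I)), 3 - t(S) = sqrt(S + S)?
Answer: 176 + 352*sqrt(3)/3 ≈ 379.23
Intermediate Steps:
t(S) = 3 - sqrt(2)*sqrt(S) (t(S) = 3 - sqrt(S + S) = 3 - sqrt(2*S) = 3 - sqrt(2)*sqrt(S))
48*u(t(6), r(5, 2)) = 48*(22/(3 - (3 - sqrt(2)*sqrt(6))**2 + (2 - 1*2)*(3 - sqrt(2)*sqrt(6)))) = 48*(22/(3 - (3 - 2*sqrt(3))**2 + (2 - 2)*(3 - 2*sqrt(3)))) = 48*(22/(3 - (3 - 2*sqrt(3))**2 + 0*(3 - 2*sqrt(3)))) = 48*(22/(3 - (3 - 2*sqrt(3))**2 + 0)) = 48*(22/(3 - (3 - 2*sqrt(3))**2)) = 1056/(3 - (3 - 2*sqrt(3))**2)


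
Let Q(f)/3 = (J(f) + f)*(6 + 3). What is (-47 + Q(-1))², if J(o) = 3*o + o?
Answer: 33124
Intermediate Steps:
J(o) = 4*o
Q(f) = 135*f (Q(f) = 3*((4*f + f)*(6 + 3)) = 3*((5*f)*9) = 3*(45*f) = 135*f)
(-47 + Q(-1))² = (-47 + 135*(-1))² = (-47 - 135)² = (-182)² = 33124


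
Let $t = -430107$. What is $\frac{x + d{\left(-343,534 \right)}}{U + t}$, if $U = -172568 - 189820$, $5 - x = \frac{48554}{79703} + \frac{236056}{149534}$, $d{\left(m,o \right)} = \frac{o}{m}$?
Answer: $- \frac{73312147397}{46281479103510651} \approx -1.584 \cdot 10^{-6}$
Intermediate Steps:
$x = \frac{16758348403}{5959154201}$ ($x = 5 - \left(\frac{48554}{79703} + \frac{236056}{149534}\right) = 5 - \left(48554 \cdot \frac{1}{79703} + 236056 \cdot \frac{1}{149534}\right) = 5 - \left(\frac{48554}{79703} + \frac{118028}{74767}\right) = 5 - \frac{13037422602}{5959154201} = \frac{16758348403}{5959154201} \approx 2.8122$)
$U = -362388$
$\frac{x + d{\left(-343,534 \right)}}{U + t} = \frac{\frac{16758348403}{5959154201} + \frac{534}{-343}}{-362388 - 430107} = \frac{\frac{16758348403}{5959154201} + 534 \left(- \frac{1}{343}\right)}{-792495} = \left(\frac{16758348403}{5959154201} - \frac{534}{343}\right) \left(- \frac{1}{792495}\right) = \frac{366560736985}{291998555849} \left(- \frac{1}{792495}\right) = - \frac{73312147397}{46281479103510651}$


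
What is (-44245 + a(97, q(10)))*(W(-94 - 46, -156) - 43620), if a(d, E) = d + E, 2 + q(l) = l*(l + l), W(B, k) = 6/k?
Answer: 24922308975/13 ≈ 1.9171e+9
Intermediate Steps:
q(l) = -2 + 2*l² (q(l) = -2 + l*(l + l) = -2 + l*(2*l) = -2 + 2*l²)
a(d, E) = E + d
(-44245 + a(97, q(10)))*(W(-94 - 46, -156) - 43620) = (-44245 + ((-2 + 2*10²) + 97))*(6/(-156) - 43620) = (-44245 + ((-2 + 2*100) + 97))*(6*(-1/156) - 43620) = (-44245 + ((-2 + 200) + 97))*(-1/26 - 43620) = (-44245 + (198 + 97))*(-1134121/26) = (-44245 + 295)*(-1134121/26) = -43950*(-1134121/26) = 24922308975/13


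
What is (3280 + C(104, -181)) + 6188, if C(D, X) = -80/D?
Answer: 123074/13 ≈ 9467.2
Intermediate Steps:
(3280 + C(104, -181)) + 6188 = (3280 - 80/104) + 6188 = (3280 - 80*1/104) + 6188 = (3280 - 10/13) + 6188 = 42630/13 + 6188 = 123074/13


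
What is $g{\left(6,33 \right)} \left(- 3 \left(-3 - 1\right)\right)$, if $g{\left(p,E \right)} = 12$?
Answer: $144$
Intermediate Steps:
$g{\left(6,33 \right)} \left(- 3 \left(-3 - 1\right)\right) = 12 \left(- 3 \left(-3 - 1\right)\right) = 12 \left(\left(-3\right) \left(-4\right)\right) = 12 \cdot 12 = 144$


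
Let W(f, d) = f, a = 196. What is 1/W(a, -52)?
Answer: 1/196 ≈ 0.0051020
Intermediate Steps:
1/W(a, -52) = 1/196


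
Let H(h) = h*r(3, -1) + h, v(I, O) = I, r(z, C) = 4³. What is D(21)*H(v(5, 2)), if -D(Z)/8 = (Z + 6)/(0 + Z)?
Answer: -23400/7 ≈ -3342.9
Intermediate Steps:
r(z, C) = 64
D(Z) = -8*(6 + Z)/Z (D(Z) = -8*(Z + 6)/(0 + Z) = -8*(6 + Z)/Z)
H(h) = 65*h (H(h) = h*64 + h = 64*h + h = 65*h)
D(21)*H(v(5, 2)) = (-8 - 48/21)*(65*5) = (-8 - 48*1/21)*325 = (-8 - 16/7)*325 = -72/7*325 = -23400/7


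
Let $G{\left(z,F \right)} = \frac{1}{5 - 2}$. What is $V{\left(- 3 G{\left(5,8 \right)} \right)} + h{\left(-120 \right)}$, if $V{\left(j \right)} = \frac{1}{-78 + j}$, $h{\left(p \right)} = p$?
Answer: $- \frac{9481}{79} \approx -120.01$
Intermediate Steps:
$G{\left(z,F \right)} = \frac{1}{3}$
$V{\left(- 3 G{\left(5,8 \right)} \right)} + h{\left(-120 \right)} = \frac{1}{-78 - 1} - 120 = \frac{1}{-79} - 120 = - \frac{1}{79} - 120 = - \frac{9481}{79}$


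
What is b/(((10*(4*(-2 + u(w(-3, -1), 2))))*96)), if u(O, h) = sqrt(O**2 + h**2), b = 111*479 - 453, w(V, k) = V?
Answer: 4393/1440 + 4393*sqrt(13)/2880 ≈ 8.5504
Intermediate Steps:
b = 52716 (b = 53169 - 453 = 52716)
b/(((10*(4*(-2 + u(w(-3, -1), 2))))*96)) = 52716/(((10*(4*(-2 + sqrt((-3)**2 + 2**2))))*96)) = 52716/(((10*(4*(-2 + sqrt(9 + 4))))*96)) = 52716/(((10*(4*(-2 + sqrt(13))))*96)) = 52716/(((10*(-8 + 4*sqrt(13)))*96)) = 52716/(((-80 + 40*sqrt(13))*96)) = 52716/(-7680 + 3840*sqrt(13))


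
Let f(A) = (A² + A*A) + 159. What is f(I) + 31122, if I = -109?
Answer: 55043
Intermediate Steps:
f(A) = 159 + 2*A² (f(A) = (A² + A²) + 159 = 2*A² + 159 = 159 + 2*A²)
f(I) + 31122 = (159 + 2*(-109)²) + 31122 = (159 + 2*11881) + 31122 = (159 + 23762) + 31122 = 23921 + 31122 = 55043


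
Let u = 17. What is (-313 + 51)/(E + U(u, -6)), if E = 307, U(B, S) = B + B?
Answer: -262/341 ≈ -0.76833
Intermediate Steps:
U(B, S) = 2*B
(-313 + 51)/(E + U(u, -6)) = (-313 + 51)/(307 + 2*17) = -262/(307 + 34) = -262/341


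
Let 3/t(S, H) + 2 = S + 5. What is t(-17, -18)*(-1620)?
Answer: 2430/7 ≈ 347.14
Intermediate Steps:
t(S, H) = 3/(3 + S) (t(S, H) = 3/(-2 + (S + 5)) = 3/(-2 + (5 + S)) = 3/(3 + S))
t(-17, -18)*(-1620) = (3/(3 - 17))*(-1620) = (3/(-14))*(-1620) = (3*(-1/14))*(-1620) = -3/14*(-1620) = 2430/7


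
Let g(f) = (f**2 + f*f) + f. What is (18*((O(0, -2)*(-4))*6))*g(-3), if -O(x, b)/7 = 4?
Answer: 181440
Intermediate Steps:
O(x, b) = -28 (O(x, b) = -7*4 = -28)
g(f) = f + 2*f**2 (g(f) = (f**2 + f**2) + f = 2*f**2 + f = f + 2*f**2)
(18*((O(0, -2)*(-4))*6))*g(-3) = (18*(-28*(-4)*6))*(-3*(1 + 2*(-3))) = (18*(112*6))*(-3*(1 - 6)) = (18*672)*(-3*(-5)) = 12096*15 = 181440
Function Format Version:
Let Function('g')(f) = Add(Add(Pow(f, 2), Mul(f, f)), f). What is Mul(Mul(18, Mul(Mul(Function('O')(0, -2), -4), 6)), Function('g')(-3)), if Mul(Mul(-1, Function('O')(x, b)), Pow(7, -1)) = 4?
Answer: 181440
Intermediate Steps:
Function('O')(x, b) = -28 (Function('O')(x, b) = Mul(-7, 4) = -28)
Function('g')(f) = Add(f, Mul(2, Pow(f, 2))) (Function('g')(f) = Add(Add(Pow(f, 2), Pow(f, 2)), f) = Add(Mul(2, Pow(f, 2)), f) = Add(f, Mul(2, Pow(f, 2))))
Mul(Mul(18, Mul(Mul(Function('O')(0, -2), -4), 6)), Function('g')(-3)) = Mul(Mul(18, Mul(Mul(-28, -4), 6)), Mul(-3, Add(1, Mul(2, -3)))) = Mul(Mul(18, Mul(112, 6)), Mul(-3, Add(1, -6))) = Mul(Mul(18, 672), Mul(-3, -5)) = Mul(12096, 15) = 181440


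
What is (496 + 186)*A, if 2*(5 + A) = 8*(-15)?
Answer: -44330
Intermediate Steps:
A = -65 (A = -5 + (8*(-15))/2 = -5 + (1/2)*(-120) = -5 - 60 = -65)
(496 + 186)*A = (496 + 186)*(-65) = 682*(-65) = -44330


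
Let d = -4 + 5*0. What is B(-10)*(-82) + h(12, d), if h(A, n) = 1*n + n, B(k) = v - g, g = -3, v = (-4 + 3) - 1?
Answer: -90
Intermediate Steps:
v = -2 (v = -1 - 1 = -2)
d = -4 (d = -4 + 0 = -4)
B(k) = 1 (B(k) = -2 - 1*(-3) = -2 + 3 = 1)
h(A, n) = 2*n (h(A, n) = n + n = 2*n)
B(-10)*(-82) + h(12, d) = 1*(-82) + 2*(-4) = -82 - 8 = -90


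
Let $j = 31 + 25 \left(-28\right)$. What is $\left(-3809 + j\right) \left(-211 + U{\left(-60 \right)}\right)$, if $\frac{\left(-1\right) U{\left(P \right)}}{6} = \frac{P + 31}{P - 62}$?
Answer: $\frac{58025924}{61} \approx 9.5125 \cdot 10^{5}$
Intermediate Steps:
$j = -669$ ($j = 31 - 700 = -669$)
$U{\left(P \right)} = - \frac{6 \left(31 + P\right)}{-62 + P}$ ($U{\left(P \right)} = - 6 \frac{P + 31}{P - 62} = - 6 \frac{31 + P}{-62 + P} = - \frac{6 \left(31 + P\right)}{-62 + P}$)
$\left(-3809 + j\right) \left(-211 + U{\left(-60 \right)}\right) = \left(-3809 - 669\right) \left(-211 + \frac{6 \left(-31 - -60\right)}{-62 - 60}\right) = - 4478 \left(-211 + \frac{6 \left(-31 + 60\right)}{-122}\right) = - 4478 \left(-211 + 6 \left(- \frac{1}{122}\right) 29\right) = - 4478 \left(-211 - \frac{87}{61}\right) = \left(-4478\right) \left(- \frac{12958}{61}\right) = \frac{58025924}{61}$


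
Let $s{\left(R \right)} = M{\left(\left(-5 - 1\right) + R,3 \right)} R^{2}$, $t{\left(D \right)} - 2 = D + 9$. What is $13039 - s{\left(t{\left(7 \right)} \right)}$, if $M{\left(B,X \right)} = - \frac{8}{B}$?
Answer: $13255$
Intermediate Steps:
$t{\left(D \right)} = 11 + D$ ($t{\left(D \right)} = 2 + \left(D + 9\right) = 2 + \left(9 + D\right) = 11 + D$)
$s{\left(R \right)} = - \frac{8 R^{2}}{-6 + R}$ ($s{\left(R \right)} = - \frac{8}{\left(-5 - 1\right) + R} R^{2} = - \frac{8}{-6 + R} R^{2} = - \frac{8 R^{2}}{-6 + R}$)
$13039 - s{\left(t{\left(7 \right)} \right)} = 13039 - - \frac{8 \left(11 + 7\right)^{2}}{-6 + \left(11 + 7\right)} = 13039 - - \frac{8 \cdot 18^{2}}{-6 + 18} = 13039 - \left(-8\right) 324 \cdot \frac{1}{12} = 13039 - -216 = 13039 + 216 = 13255$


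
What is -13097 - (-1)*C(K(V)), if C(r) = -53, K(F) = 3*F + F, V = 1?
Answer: -13150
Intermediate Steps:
K(F) = 4*F
-13097 - (-1)*C(K(V)) = -13097 - (-1)*(-53) = -13097 - 1*53 = -13097 - 53 = -13150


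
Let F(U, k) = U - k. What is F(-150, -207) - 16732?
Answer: -16675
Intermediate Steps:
F(-150, -207) - 16732 = (-150 - 1*(-207)) - 16732 = (-150 + 207) - 16732 = 57 - 16732 = -16675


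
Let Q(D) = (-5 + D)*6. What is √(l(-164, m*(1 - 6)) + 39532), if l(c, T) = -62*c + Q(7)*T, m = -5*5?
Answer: 160*√2 ≈ 226.27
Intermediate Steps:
m = -25
Q(D) = -30 + 6*D
l(c, T) = -62*c + 12*T (l(c, T) = -62*c + (-30 + 6*7)*T = -62*c + (-30 + 42)*T = -62*c + 12*T)
√(l(-164, m*(1 - 6)) + 39532) = √((-62*(-164) + 12*(-25*(1 - 6))) + 39532) = √((10168 + 12*(-25*(-5))) + 39532) = √((10168 + 12*125) + 39532) = √((10168 + 1500) + 39532) = √(11668 + 39532) = √51200 = 160*√2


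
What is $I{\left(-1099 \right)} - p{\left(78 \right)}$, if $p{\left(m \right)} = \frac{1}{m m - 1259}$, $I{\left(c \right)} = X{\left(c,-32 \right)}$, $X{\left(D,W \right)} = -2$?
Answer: $- \frac{9651}{4825} \approx -2.0002$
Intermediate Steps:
$I{\left(c \right)} = -2$
$p{\left(m \right)} = \frac{1}{-1259 + m^{2}}$ ($p{\left(m \right)} = \frac{1}{m^{2} - 1259} = \frac{1}{-1259 + m^{2}}$)
$I{\left(-1099 \right)} - p{\left(78 \right)} = -2 - \frac{1}{-1259 + 78^{2}} = -2 - \frac{1}{-1259 + 6084} = -2 - \frac{1}{4825} = - \frac{9651}{4825}$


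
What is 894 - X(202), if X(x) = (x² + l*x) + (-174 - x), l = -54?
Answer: -28626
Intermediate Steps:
X(x) = -174 + x² - 55*x (X(x) = (x² - 54*x) + (-174 - x) = -174 + x² - 55*x)
894 - X(202) = 894 - (-174 + 202² - 55*202) = 894 - (-174 + 40804 - 11110) = 894 - 1*29520 = 894 - 29520 = -28626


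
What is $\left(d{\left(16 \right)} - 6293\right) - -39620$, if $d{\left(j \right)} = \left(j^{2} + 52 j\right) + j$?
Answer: $34431$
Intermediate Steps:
$d{\left(j \right)} = j^{2} + 53 j$
$\left(d{\left(16 \right)} - 6293\right) - -39620 = \left(16 \left(53 + 16\right) - 6293\right) - -39620 = \left(16 \cdot 69 - 6293\right) + 39620 = \left(1104 - 6293\right) + 39620 = -5189 + 39620 = 34431$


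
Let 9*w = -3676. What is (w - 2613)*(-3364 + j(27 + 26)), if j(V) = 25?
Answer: 10088603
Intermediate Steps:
w = -3676/9 (w = (⅑)*(-3676) = -3676/9 ≈ -408.44)
(w - 2613)*(-3364 + j(27 + 26)) = (-3676/9 - 2613)*(-3364 + 25) = -27193/9*(-3339) = 10088603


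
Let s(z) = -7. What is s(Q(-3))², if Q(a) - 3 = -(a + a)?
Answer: 49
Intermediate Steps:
Q(a) = 3 - 2*a (Q(a) = 3 - (a + a) = 3 - 2*a)
s(Q(-3))² = (-7)² = 49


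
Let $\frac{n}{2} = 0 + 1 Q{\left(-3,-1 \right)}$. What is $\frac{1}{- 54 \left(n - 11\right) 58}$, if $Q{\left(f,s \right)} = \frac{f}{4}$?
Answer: $\frac{1}{39150} \approx 2.5543 \cdot 10^{-5}$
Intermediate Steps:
$Q{\left(f,s \right)} = \frac{f}{4}$ ($Q{\left(f,s \right)} = f \frac{1}{4} = \frac{f}{4}$)
$n = - \frac{3}{2}$ ($n = 2 \left(0 + 1 \cdot \frac{1}{4} \left(-3\right)\right) = 2 \left(0 + 1 \left(- \frac{3}{4}\right)\right) = 2 \left(0 - \frac{3}{4}\right) = 2 \left(- \frac{3}{4}\right) = - \frac{3}{2} \approx -1.5$)
$\frac{1}{- 54 \left(n - 11\right) 58} = \frac{1}{- 54 \left(- \frac{3}{2} - 11\right) 58} = \frac{1}{\left(-54\right) \left(- \frac{25}{2}\right) 58} = \frac{1}{675 \cdot 58} = \frac{1}{39150}$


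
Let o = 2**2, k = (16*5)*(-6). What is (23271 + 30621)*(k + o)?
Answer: -25652592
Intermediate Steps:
k = -480 (k = 80*(-6) = -480)
o = 4
(23271 + 30621)*(k + o) = (23271 + 30621)*(-480 + 4) = 53892*(-476) = -25652592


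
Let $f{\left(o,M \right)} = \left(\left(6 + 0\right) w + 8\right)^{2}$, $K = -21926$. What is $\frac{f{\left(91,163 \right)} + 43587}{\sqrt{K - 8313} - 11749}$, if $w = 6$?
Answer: $- \frac{534849727}{138069240} - \frac{45523 i \sqrt{30239}}{138069240} \approx -3.8738 - 0.057335 i$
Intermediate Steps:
$f{\left(o,M \right)} = 1936$ ($f{\left(o,M \right)} = \left(\left(6 + 0\right) 6 + 8\right)^{2} = \left(6 \cdot 6 + 8\right)^{2} = \left(36 + 8\right)^{2} = 44^{2} = 1936$)
$\frac{f{\left(91,163 \right)} + 43587}{\sqrt{K - 8313} - 11749} = \frac{1936 + 43587}{\sqrt{-21926 - 8313} - 11749} = \frac{45523}{\sqrt{-30239} - 11749} = \frac{45523}{i \sqrt{30239} - 11749} = \frac{45523}{-11749 + i \sqrt{30239}}$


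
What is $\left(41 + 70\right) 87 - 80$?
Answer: $9577$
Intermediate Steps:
$\left(41 + 70\right) 87 - 80 = 111 \cdot 87 - 80 = 9657 - 80 = 9577$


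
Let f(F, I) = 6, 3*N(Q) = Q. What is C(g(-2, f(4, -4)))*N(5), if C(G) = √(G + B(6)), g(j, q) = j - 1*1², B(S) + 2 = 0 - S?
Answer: 5*I*√11/3 ≈ 5.5277*I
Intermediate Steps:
N(Q) = Q/3
B(S) = -2 - S (B(S) = -2 + (0 - S) = -2 - S)
g(j, q) = -1 + j (g(j, q) = j - 1*1 = j - 1 = -1 + j)
C(G) = √(-8 + G) (C(G) = √(G + (-2 - 1*6)) = √(G + (-2 - 6)) = √(G - 8) = √(-8 + G))
C(g(-2, f(4, -4)))*N(5) = √(-8 + (-1 - 2))*((⅓)*5) = √(-8 - 3)*(5/3) = √(-11)*(5/3) = (I*√11)*(5/3) = 5*I*√11/3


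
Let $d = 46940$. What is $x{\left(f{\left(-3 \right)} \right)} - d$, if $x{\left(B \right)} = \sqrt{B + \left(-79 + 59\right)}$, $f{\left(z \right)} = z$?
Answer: $-46940 + i \sqrt{23} \approx -46940.0 + 4.7958 i$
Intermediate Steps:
$x{\left(B \right)} = \sqrt{-20 + B}$ ($x{\left(B \right)} = \sqrt{B - 20} = \sqrt{-20 + B}$)
$x{\left(f{\left(-3 \right)} \right)} - d = \sqrt{-20 - 3} - 46940 = \sqrt{-23} - 46940 = i \sqrt{23} - 46940 = -46940 + i \sqrt{23}$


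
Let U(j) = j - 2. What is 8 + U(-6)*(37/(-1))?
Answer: 304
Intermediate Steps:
U(j) = -2 + j
8 + U(-6)*(37/(-1)) = 8 + (-2 - 6)*(37/(-1)) = 8 - 296*(-1) = 8 - 8*(-37) = 8 + 296 = 304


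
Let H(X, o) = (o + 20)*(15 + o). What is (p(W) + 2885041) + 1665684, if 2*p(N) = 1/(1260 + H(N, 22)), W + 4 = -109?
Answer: 25611480301/5628 ≈ 4.5507e+6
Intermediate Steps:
W = -113 (W = -4 - 109 = -113)
H(X, o) = (15 + o)*(20 + o) (H(X, o) = (20 + o)*(15 + o) = (15 + o)*(20 + o))
p(N) = 1/5628 (p(N) = 1/(2*(1260 + (300 + 22² + 35*22))) = 1/(2*(1260 + (300 + 484 + 770))) = 1/(2*(1260 + 1554)) = (½)/2814 = (½)*(1/2814) = 1/5628)
(p(W) + 2885041) + 1665684 = (1/5628 + 2885041) + 1665684 = 16237010749/5628 + 1665684 = 25611480301/5628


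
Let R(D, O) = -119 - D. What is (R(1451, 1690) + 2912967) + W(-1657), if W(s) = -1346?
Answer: 2910051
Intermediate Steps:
(R(1451, 1690) + 2912967) + W(-1657) = ((-119 - 1*1451) + 2912967) - 1346 = ((-119 - 1451) + 2912967) - 1346 = (-1570 + 2912967) - 1346 = 2911397 - 1346 = 2910051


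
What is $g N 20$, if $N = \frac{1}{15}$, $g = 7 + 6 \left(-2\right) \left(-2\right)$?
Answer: $\frac{124}{3} \approx 41.333$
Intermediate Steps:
$g = 31$ ($g = 7 - -24 = 7 + 24 = 31$)
$N = \frac{1}{15} \approx 0.066667$
$g N 20 = 31 \cdot \frac{1}{15} \cdot 20 = \frac{31}{15} \cdot 20 = \frac{124}{3}$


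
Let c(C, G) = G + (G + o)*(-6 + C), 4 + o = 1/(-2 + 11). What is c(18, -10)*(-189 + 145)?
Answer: 23320/3 ≈ 7773.3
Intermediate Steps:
o = -35/9 (o = -4 + 1/(-2 + 11) = -4 + 1/9 = -4 + ⅑ = -35/9 ≈ -3.8889)
c(C, G) = G + (-6 + C)*(-35/9 + G) (c(C, G) = G + (G - 35/9)*(-6 + C) = G + (-35/9 + G)*(-6 + C) = G + (-6 + C)*(-35/9 + G))
c(18, -10)*(-189 + 145) = (70/3 - 5*(-10) - 35/9*18 + 18*(-10))*(-189 + 145) = (70/3 + 50 - 70 - 180)*(-44) = -530/3*(-44) = 23320/3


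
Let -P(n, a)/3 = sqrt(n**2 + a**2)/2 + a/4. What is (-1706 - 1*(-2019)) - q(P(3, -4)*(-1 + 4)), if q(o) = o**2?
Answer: 523/4 ≈ 130.75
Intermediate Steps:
P(n, a) = -3*sqrt(a**2 + n**2)/2 - 3*a/4 (P(n, a) = -3*(sqrt(n**2 + a**2)/2 + a/4) = -3*(sqrt(a**2 + n**2)*(1/2) + a*(1/4)) = -3*(sqrt(a**2 + n**2)/2 + a/4) = -3*sqrt(a**2 + n**2)/2 - 3*a/4)
(-1706 - 1*(-2019)) - q(P(3, -4)*(-1 + 4)) = (-1706 - 1*(-2019)) - ((-3*sqrt((-4)**2 + 3**2)/2 - 3/4*(-4))*(-1 + 4))**2 = (-1706 + 2019) - ((-3*sqrt(16 + 9)/2 + 3)*3)**2 = 313 - ((-3*sqrt(25)/2 + 3)*3)**2 = 313 - ((-3/2*5 + 3)*3)**2 = 313 - ((-15/2 + 3)*3)**2 = 313 - (-9/2*3)**2 = 313 - (-27/2)**2 = 313 - 1*729/4 = 313 - 729/4 = 523/4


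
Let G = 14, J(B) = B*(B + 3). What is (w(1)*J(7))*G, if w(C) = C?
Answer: 980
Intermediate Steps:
J(B) = B*(3 + B)
(w(1)*J(7))*G = (1*(7*(3 + 7)))*14 = (1*(7*10))*14 = (1*70)*14 = 70*14 = 980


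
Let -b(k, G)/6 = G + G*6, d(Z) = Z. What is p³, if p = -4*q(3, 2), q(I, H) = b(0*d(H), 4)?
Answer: 303464448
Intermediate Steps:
b(k, G) = -42*G (b(k, G) = -6*(G + G*6) = -6*(G + 6*G) = -42*G)
q(I, H) = -168 (q(I, H) = -42*4 = -168)
p = 672 (p = -4*(-168) = 672)
p³ = 672³ = 303464448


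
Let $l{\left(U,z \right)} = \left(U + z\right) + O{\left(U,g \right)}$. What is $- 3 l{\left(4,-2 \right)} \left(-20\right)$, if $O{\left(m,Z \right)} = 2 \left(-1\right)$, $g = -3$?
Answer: $0$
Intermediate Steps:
$O{\left(m,Z \right)} = -2$
$l{\left(U,z \right)} = -2 + U + z$ ($l{\left(U,z \right)} = \left(U + z\right) - 2 = -2 + U + z$)
$- 3 l{\left(4,-2 \right)} \left(-20\right) = - 3 \left(-2 + 4 - 2\right) \left(-20\right) = \left(-3\right) 0 \left(-20\right) = 0 \left(-20\right) = 0$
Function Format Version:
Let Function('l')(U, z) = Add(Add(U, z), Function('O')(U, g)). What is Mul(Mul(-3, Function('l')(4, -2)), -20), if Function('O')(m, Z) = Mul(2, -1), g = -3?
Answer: 0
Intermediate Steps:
Function('O')(m, Z) = -2
Function('l')(U, z) = Add(-2, U, z) (Function('l')(U, z) = Add(Add(U, z), -2) = Add(-2, U, z))
Mul(Mul(-3, Function('l')(4, -2)), -20) = Mul(Mul(-3, Add(-2, 4, -2)), -20) = Mul(Mul(-3, 0), -20) = Mul(0, -20) = 0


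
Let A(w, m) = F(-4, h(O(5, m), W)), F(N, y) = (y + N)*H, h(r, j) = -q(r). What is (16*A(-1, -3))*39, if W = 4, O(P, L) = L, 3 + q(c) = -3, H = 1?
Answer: 1248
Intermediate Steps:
q(c) = -6 (q(c) = -3 - 3 = -6)
h(r, j) = 6 (h(r, j) = -1*(-6) = 6)
F(N, y) = N + y (F(N, y) = (y + N)*1 = (N + y)*1 = N + y)
A(w, m) = 2 (A(w, m) = -4 + 6 = 2)
(16*A(-1, -3))*39 = (16*2)*39 = 32*39 = 1248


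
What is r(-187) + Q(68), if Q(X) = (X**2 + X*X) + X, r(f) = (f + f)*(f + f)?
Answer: 149192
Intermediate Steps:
r(f) = 4*f**2 (r(f) = (2*f)*(2*f) = 4*f**2)
Q(X) = X + 2*X**2 (Q(X) = (X**2 + X**2) + X = 2*X**2 + X = X + 2*X**2)
r(-187) + Q(68) = 4*(-187)**2 + 68*(1 + 2*68) = 4*34969 + 68*(1 + 136) = 139876 + 68*137 = 139876 + 9316 = 149192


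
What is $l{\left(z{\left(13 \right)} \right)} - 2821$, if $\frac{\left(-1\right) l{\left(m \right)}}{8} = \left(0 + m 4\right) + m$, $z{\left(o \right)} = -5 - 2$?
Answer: $-2541$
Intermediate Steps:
$z{\left(o \right)} = -7$ ($z{\left(o \right)} = -5 - 2 = -7$)
$l{\left(m \right)} = - 40 m$ ($l{\left(m \right)} = - 8 \left(\left(0 + m 4\right) + m\right) = - 8 \left(\left(0 + 4 m\right) + m\right) = - 8 \left(4 m + m\right) = - 8 \cdot 5 m = - 40 m$)
$l{\left(z{\left(13 \right)} \right)} - 2821 = \left(-40\right) \left(-7\right) - 2821 = 280 - 2821 = -2541$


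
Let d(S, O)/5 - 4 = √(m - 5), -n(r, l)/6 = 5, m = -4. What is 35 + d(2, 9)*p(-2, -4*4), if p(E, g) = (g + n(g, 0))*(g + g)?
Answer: 29475 + 22080*I ≈ 29475.0 + 22080.0*I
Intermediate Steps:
n(r, l) = -30 (n(r, l) = -6*5 = -30)
d(S, O) = 20 + 15*I (d(S, O) = 20 + 5*√(-4 - 5) = 20 + 5*√(-9) = 20 + 5*(3*I) = 20 + 15*I)
p(E, g) = 2*g*(-30 + g) (p(E, g) = (g - 30)*(g + g) = (-30 + g)*(2*g) = 2*g*(-30 + g))
35 + d(2, 9)*p(-2, -4*4) = 35 + (20 + 15*I)*(2*(-4*4)*(-30 - 4*4)) = 35 + (20 + 15*I)*(2*(-16)*(-30 - 16)) = 35 + (20 + 15*I)*(2*(-16)*(-46)) = 35 + (20 + 15*I)*1472 = 35 + (29440 + 22080*I) = 29475 + 22080*I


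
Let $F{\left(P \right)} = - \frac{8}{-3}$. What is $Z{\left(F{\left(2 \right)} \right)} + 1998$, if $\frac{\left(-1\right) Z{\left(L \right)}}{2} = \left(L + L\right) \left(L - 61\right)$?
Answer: $\frac{23582}{9} \approx 2620.2$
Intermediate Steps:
$F{\left(P \right)} = \frac{8}{3}$ ($F{\left(P \right)} = \left(-8\right) \left(- \frac{1}{3}\right) = \frac{8}{3}$)
$Z{\left(L \right)} = - 4 L \left(-61 + L\right)$ ($Z{\left(L \right)} = - 2 \left(L + L\right) \left(L - 61\right) = - 2 \cdot 2 L \left(-61 + L\right) = - 4 L \left(-61 + L\right)$)
$Z{\left(F{\left(2 \right)} \right)} + 1998 = 4 \cdot \frac{8}{3} \left(61 - \frac{8}{3}\right) + 1998 = 4 \cdot \frac{8}{3} \cdot \frac{175}{3} + 1998 = \frac{5600}{9} + 1998 = \frac{23582}{9}$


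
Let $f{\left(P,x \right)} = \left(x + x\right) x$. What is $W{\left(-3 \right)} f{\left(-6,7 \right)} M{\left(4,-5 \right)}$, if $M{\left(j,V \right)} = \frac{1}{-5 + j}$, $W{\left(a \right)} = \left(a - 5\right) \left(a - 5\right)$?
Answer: $-6272$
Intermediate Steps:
$W{\left(a \right)} = \left(-5 + a\right)^{2}$ ($W{\left(a \right)} = \left(-5 + a\right) \left(-5 + a\right) = \left(-5 + a\right)^{2}$)
$f{\left(P,x \right)} = 2 x^{2}$ ($f{\left(P,x \right)} = 2 x x = 2 x^{2}$)
$W{\left(-3 \right)} f{\left(-6,7 \right)} M{\left(4,-5 \right)} = \frac{\left(-5 - 3\right)^{2} \cdot 2 \cdot 7^{2}}{-5 + 4} = \frac{\left(-8\right)^{2} \cdot 2 \cdot 49}{-1} = 64 \cdot 98 \left(-1\right) = 6272 \left(-1\right) = -6272$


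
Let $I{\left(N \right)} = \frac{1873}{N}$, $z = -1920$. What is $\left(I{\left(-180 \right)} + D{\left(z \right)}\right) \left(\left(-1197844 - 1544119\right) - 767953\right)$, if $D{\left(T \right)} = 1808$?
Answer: $- \frac{94641082531}{15} \approx -6.3094 \cdot 10^{9}$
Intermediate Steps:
$\left(I{\left(-180 \right)} + D{\left(z \right)}\right) \left(\left(-1197844 - 1544119\right) - 767953\right) = \left(\frac{1873}{-180} + 1808\right) \left(\left(-1197844 - 1544119\right) - 767953\right) = \left(1873 \left(- \frac{1}{180}\right) + 1808\right) \left(-2741963 - 767953\right) = \left(- \frac{1873}{180} + 1808\right) \left(-3509916\right) = \frac{323567}{180} \left(-3509916\right) = - \frac{94641082531}{15}$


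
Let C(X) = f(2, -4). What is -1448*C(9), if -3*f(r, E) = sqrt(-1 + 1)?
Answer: 0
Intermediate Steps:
f(r, E) = 0 (f(r, E) = -sqrt(-1 + 1)/3 = -sqrt(0)/3 = -1/3*0 = 0)
C(X) = 0
-1448*C(9) = -1448*0 = 0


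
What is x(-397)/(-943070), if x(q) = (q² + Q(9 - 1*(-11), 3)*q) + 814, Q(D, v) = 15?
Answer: -76234/471535 ≈ -0.16167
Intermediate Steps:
x(q) = 814 + q² + 15*q (x(q) = (q² + 15*q) + 814 = 814 + q² + 15*q)
x(-397)/(-943070) = (814 + (-397)² + 15*(-397))/(-943070) = (814 + 157609 - 5955)*(-1/943070) = 152468*(-1/943070) = -76234/471535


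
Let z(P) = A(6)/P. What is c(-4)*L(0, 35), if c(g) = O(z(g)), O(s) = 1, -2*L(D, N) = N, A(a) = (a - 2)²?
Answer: -35/2 ≈ -17.500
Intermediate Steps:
A(a) = (-2 + a)²
L(D, N) = -N/2
z(P) = 16/P (z(P) = (-2 + 6)²/P = 4²/P = 16/P)
c(g) = 1
c(-4)*L(0, 35) = 1*(-½*35) = 1*(-35/2) = -35/2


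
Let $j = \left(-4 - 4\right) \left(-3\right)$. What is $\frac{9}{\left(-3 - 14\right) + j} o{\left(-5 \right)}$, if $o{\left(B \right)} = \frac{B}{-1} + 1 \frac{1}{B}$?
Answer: $\frac{216}{35} \approx 6.1714$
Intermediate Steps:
$j = 24$ ($j = \left(-8\right) \left(-3\right) = 24$)
$o{\left(B \right)} = \frac{1}{B} - B$ ($o{\left(B \right)} = B \left(-1\right) + \frac{1}{B} = - B + \frac{1}{B} = \frac{1}{B} - B$)
$\frac{9}{\left(-3 - 14\right) + j} o{\left(-5 \right)} = \frac{9}{\left(-3 - 14\right) + 24} \left(\frac{1}{-5} - -5\right) = \frac{9}{-17 + 24} \left(- \frac{1}{5} + 5\right) = \frac{9}{7} \cdot \frac{24}{5} = \frac{216}{35}$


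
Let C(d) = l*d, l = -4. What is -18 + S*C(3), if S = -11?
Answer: 114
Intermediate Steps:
C(d) = -4*d
-18 + S*C(3) = -18 - (-44)*3 = -18 - 11*(-12) = -18 + 132 = 114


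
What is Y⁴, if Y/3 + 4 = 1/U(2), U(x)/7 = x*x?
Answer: 12296370321/614656 ≈ 20005.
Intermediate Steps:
U(x) = 7*x² (U(x) = 7*(x*x) = 7*x²)
Y = -333/28 (Y = -12 + 3/((7*2²)) = -12 + 3/((7*4)) = -12 + 3/28 = -333/28 ≈ -11.893)
Y⁴ = (-333/28)⁴ = 12296370321/614656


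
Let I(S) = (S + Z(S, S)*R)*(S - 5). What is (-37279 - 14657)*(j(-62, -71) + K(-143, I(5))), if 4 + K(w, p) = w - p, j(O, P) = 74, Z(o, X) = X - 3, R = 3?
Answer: 3791328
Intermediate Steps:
Z(o, X) = -3 + X
I(S) = (-9 + 4*S)*(-5 + S) (I(S) = (S + (-3 + S)*3)*(S - 5) = (S + (-9 + 3*S))*(-5 + S) = (-9 + 4*S)*(-5 + S))
K(w, p) = -4 + w - p (K(w, p) = -4 + (w - p) = -4 + w - p)
(-37279 - 14657)*(j(-62, -71) + K(-143, I(5))) = (-37279 - 14657)*(74 + (-4 - 143 - (45 - 29*5 + 4*5**2))) = -51936*(74 + (-4 - 143 - (45 - 145 + 4*25))) = -51936*(74 + (-4 - 143 - (45 - 145 + 100))) = -51936*(74 + (-4 - 143 - 1*0)) = -51936*(74 + (-4 - 143 + 0)) = -51936*(74 - 147) = -51936*(-73) = 3791328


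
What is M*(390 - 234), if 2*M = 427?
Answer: 33306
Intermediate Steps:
M = 427/2 (M = (½)*427 = 427/2 ≈ 213.50)
M*(390 - 234) = 427*(390 - 234)/2 = (427/2)*156 = 33306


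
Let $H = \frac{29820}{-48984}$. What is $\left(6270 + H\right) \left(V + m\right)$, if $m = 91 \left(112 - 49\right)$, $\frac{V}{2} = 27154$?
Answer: $\frac{1536548557855}{4082} \approx 3.7642 \cdot 10^{8}$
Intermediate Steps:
$V = 54308$ ($V = 2 \cdot 27154 = 54308$)
$H = - \frac{2485}{4082}$ ($H = 29820 \left(- \frac{1}{48984}\right) = - \frac{2485}{4082} \approx -0.60877$)
$m = 5733$ ($m = 91 \cdot 63 = 5733$)
$\left(6270 + H\right) \left(V + m\right) = \left(6270 - \frac{2485}{4082}\right) \left(54308 + 5733\right) = \frac{25591655}{4082} \cdot 60041 = \frac{1536548557855}{4082}$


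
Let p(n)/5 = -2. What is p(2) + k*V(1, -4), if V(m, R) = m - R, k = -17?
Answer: -95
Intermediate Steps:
p(n) = -10 (p(n) = 5*(-2) = -10)
p(2) + k*V(1, -4) = -10 - 17*(1 - 1*(-4)) = -10 - 17*(1 + 4) = -10 - 17*5 = -10 - 85 = -95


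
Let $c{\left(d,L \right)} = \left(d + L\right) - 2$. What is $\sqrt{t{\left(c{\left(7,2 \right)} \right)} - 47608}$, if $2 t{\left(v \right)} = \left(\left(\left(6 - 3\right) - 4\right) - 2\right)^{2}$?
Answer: $\frac{7 i \sqrt{3886}}{2} \approx 218.18 i$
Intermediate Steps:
$c{\left(d,L \right)} = -2 + L + d$ ($c{\left(d,L \right)} = \left(L + d\right) - 2 = -2 + L + d$)
$t{\left(v \right)} = \frac{9}{2}$ ($t{\left(v \right)} = \frac{\left(\left(\left(6 - 3\right) - 4\right) - 2\right)^{2}}{2} = \frac{\left(\left(3 - 4\right) - 2\right)^{2}}{2} = \frac{\left(-1 - 2\right)^{2}}{2} = \frac{\left(-3\right)^{2}}{2} = \frac{1}{2} \cdot 9 = \frac{9}{2}$)
$\sqrt{t{\left(c{\left(7,2 \right)} \right)} - 47608} = \sqrt{\frac{9}{2} - 47608} = \sqrt{- \frac{95207}{2}} = \frac{7 i \sqrt{3886}}{2}$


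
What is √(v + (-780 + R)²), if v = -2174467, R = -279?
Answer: I*√1052986 ≈ 1026.2*I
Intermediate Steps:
√(v + (-780 + R)²) = √(-2174467 + (-780 - 279)²) = √(-2174467 + (-1059)²) = √(-2174467 + 1121481) = √(-1052986) = I*√1052986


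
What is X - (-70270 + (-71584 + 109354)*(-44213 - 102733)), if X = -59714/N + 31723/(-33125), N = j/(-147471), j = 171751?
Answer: 31576895163306950527/5689251875 ≈ 5.5503e+9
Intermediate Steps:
N = -171751/147471 (N = 171751/(-147471) = 171751*(-1/147471) = -171751/147471 ≈ -1.1646)
X = 291696060656777/5689251875 (X = -59714/(-171751/147471) + 31723/(-33125) = -59714*(-147471/171751) + 31723*(-1/33125) = 8806083294/171751 - 31723/33125 = 291696060656777/5689251875 ≈ 51271.)
X - (-70270 + (-71584 + 109354)*(-44213 - 102733)) = 291696060656777/5689251875 - (-70270 + (-71584 + 109354)*(-44213 - 102733)) = 291696060656777/5689251875 - (-70270 + 37770*(-146946)) = 291696060656777/5689251875 - (-70270 - 5550150420) = 291696060656777/5689251875 - 1*(-5550220690) = 291696060656777/5689251875 + 5550220690 = 31576895163306950527/5689251875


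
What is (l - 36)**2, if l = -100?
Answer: 18496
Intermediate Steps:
(l - 36)**2 = (-100 - 36)**2 = (-136)**2 = 18496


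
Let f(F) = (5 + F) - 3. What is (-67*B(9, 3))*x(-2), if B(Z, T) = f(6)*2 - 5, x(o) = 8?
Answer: -5896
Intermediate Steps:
f(F) = 2 + F
B(Z, T) = 11 (B(Z, T) = (2 + 6)*2 - 5 = 8*2 - 5 = 16 - 5 = 11)
(-67*B(9, 3))*x(-2) = -67*11*8 = -737*8 = -5896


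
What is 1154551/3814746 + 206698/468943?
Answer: 1329918978301/1788898433478 ≈ 0.74343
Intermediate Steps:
1154551/3814746 + 206698/468943 = 1329918978301/1788898433478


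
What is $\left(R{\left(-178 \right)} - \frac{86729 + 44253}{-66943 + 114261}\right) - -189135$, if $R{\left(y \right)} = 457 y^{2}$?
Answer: $\frac{347047251966}{23659} \approx 1.4669 \cdot 10^{7}$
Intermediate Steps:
$\left(R{\left(-178 \right)} - \frac{86729 + 44253}{-66943 + 114261}\right) - -189135 = \left(457 \left(-178\right)^{2} - \frac{86729 + 44253}{-66943 + 114261}\right) - -189135 = \left(457 \cdot 31684 - \frac{130982}{47318}\right) + 189135 = \left(14479588 - 130982 \cdot \frac{1}{47318}\right) + 189135 = \left(14479588 - \frac{65491}{23659}\right) + 189135 = \frac{342572507001}{23659} + 189135 = \frac{347047251966}{23659}$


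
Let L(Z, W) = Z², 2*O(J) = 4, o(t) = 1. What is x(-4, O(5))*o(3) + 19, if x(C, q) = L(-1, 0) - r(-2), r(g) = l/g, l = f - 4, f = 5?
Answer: 41/2 ≈ 20.500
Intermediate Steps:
O(J) = 2 (O(J) = (½)*4 = 2)
l = 1 (l = 5 - 4 = 1)
r(g) = 1/g
x(C, q) = 3/2 (x(C, q) = (-1)² - 1/(-2) = 1 - 1*(-½) = 1 + ½ = 3/2)
x(-4, O(5))*o(3) + 19 = (3/2)*1 + 19 = 3/2 + 19 = 41/2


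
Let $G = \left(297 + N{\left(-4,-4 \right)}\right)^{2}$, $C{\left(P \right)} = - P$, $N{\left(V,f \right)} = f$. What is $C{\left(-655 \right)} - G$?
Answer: $-85194$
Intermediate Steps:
$G = 85849$ ($G = \left(297 - 4\right)^{2} = 293^{2} = 85849$)
$C{\left(-655 \right)} - G = \left(-1\right) \left(-655\right) - 85849 = 655 - 85849 = -85194$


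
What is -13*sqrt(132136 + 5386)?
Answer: -13*sqrt(137522) ≈ -4820.9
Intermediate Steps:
-13*sqrt(132136 + 5386) = -13*sqrt(137522)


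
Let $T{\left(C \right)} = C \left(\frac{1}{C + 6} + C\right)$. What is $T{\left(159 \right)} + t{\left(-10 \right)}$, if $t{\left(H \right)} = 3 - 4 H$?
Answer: $\frac{1392873}{55} \approx 25325.0$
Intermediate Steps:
$T{\left(C \right)} = C \left(C + \frac{1}{6 + C}\right)$ ($T{\left(C \right)} = C \left(\frac{1}{6 + C} + C\right) = C \left(C + \frac{1}{6 + C}\right)$)
$T{\left(159 \right)} + t{\left(-10 \right)} = \frac{159 \left(1 + 159^{2} + 6 \cdot 159\right)}{6 + 159} + \left(3 - -40\right) = \frac{159 \left(1 + 25281 + 954\right)}{165} + \left(3 + 40\right) = 159 \cdot \frac{1}{165} \cdot 26236 + 43 = \frac{1390508}{55} + 43 = \frac{1392873}{55}$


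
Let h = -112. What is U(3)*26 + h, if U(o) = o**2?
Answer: 122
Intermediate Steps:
U(3)*26 + h = 3**2*26 - 112 = 9*26 - 112 = 234 - 112 = 122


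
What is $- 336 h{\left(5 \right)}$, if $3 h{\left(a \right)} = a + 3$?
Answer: $-896$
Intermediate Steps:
$h{\left(a \right)} = 1 + \frac{a}{3}$ ($h{\left(a \right)} = \frac{a + 3}{3} = \frac{3 + a}{3} = 1 + \frac{a}{3}$)
$- 336 h{\left(5 \right)} = - 336 \left(1 + \frac{1}{3} \cdot 5\right) = - 336 \left(1 + \frac{5}{3}\right) = \left(-336\right) \frac{8}{3} = -896$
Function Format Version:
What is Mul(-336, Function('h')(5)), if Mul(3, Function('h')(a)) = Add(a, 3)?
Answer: -896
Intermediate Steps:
Function('h')(a) = Add(1, Mul(Rational(1, 3), a)) (Function('h')(a) = Mul(Rational(1, 3), Add(a, 3)) = Mul(Rational(1, 3), Add(3, a)) = Add(1, Mul(Rational(1, 3), a)))
Mul(-336, Function('h')(5)) = Mul(-336, Add(1, Mul(Rational(1, 3), 5))) = Mul(-336, Add(1, Rational(5, 3))) = Mul(-336, Rational(8, 3)) = -896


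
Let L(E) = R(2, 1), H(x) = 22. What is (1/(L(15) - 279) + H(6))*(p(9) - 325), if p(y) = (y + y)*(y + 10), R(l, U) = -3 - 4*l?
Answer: 108443/290 ≈ 373.94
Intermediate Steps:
p(y) = 2*y*(10 + y) (p(y) = (2*y)*(10 + y) = 2*y*(10 + y))
L(E) = -11 (L(E) = -3 - 4*2 = -3 - 8 = -11)
(1/(L(15) - 279) + H(6))*(p(9) - 325) = (1/(-11 - 279) + 22)*(2*9*(10 + 9) - 325) = (1/(-290) + 22)*(2*9*19 - 325) = (-1/290 + 22)*(342 - 325) = (6379/290)*17 = 108443/290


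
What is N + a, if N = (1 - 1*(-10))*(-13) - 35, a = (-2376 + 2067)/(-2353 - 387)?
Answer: -487411/2740 ≈ -177.89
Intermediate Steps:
a = 309/2740 (a = -309/(-2740) = -309*(-1/2740) = 309/2740 ≈ 0.11277)
N = -178 (N = (1 + 10)*(-13) - 35 = 11*(-13) - 35 = -143 - 35 = -178)
N + a = -178 + 309/2740 = -487411/2740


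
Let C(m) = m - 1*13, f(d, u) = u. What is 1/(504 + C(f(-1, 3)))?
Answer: 1/494 ≈ 0.0020243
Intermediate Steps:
C(m) = -13 + m (C(m) = m - 13 = -13 + m)
1/(504 + C(f(-1, 3))) = 1/(504 + (-13 + 3)) = 1/(504 - 10) = 1/494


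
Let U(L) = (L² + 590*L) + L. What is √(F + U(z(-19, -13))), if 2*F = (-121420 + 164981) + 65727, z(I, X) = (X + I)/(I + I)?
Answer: 2*√4976601/19 ≈ 234.82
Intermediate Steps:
z(I, X) = (I + X)/(2*I) (z(I, X) = (I + X)/((2*I)) = (I + X)*(1/(2*I)) = (I + X)/(2*I))
F = 54644 (F = ((-121420 + 164981) + 65727)/2 = (43561 + 65727)/2 = (½)*109288 = 54644)
U(L) = L² + 591*L
√(F + U(z(-19, -13))) = √(54644 + ((½)*(-19 - 13)/(-19))*(591 + (½)*(-19 - 13)/(-19))) = √(54644 + ((½)*(-1/19)*(-32))*(591 + (½)*(-1/19)*(-32))) = √(54644 + 16*(591 + 16/19)/19) = √(54644 + (16/19)*(11245/19)) = √(54644 + 179920/361) = √(19906404/361) = 2*√4976601/19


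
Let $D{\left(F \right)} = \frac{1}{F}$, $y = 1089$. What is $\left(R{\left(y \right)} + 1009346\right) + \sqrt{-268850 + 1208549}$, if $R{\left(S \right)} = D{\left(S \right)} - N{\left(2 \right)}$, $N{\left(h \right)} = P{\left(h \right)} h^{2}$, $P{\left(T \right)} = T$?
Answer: $\frac{1099169083}{1089} + 3 \sqrt{104411} \approx 1.0103 \cdot 10^{6}$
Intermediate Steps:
$N{\left(h \right)} = h^{3}$ ($N{\left(h \right)} = h h^{2} = h^{3}$)
$R{\left(S \right)} = -8 + \frac{1}{S}$ ($R{\left(S \right)} = \frac{1}{S} - 2^{3} = \frac{1}{S} - 8 = -8 + \frac{1}{S}$)
$\left(R{\left(y \right)} + 1009346\right) + \sqrt{-268850 + 1208549} = \left(\left(-8 + \frac{1}{1089}\right) + 1009346\right) + \sqrt{-268850 + 1208549} = \left(\left(-8 + \frac{1}{1089}\right) + 1009346\right) + \sqrt{939699} = \left(- \frac{8711}{1089} + 1009346\right) + 3 \sqrt{104411} = \frac{1099169083}{1089} + 3 \sqrt{104411}$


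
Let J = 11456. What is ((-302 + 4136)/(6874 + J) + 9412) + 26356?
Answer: 109271879/3055 ≈ 35768.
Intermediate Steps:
((-302 + 4136)/(6874 + J) + 9412) + 26356 = ((-302 + 4136)/(6874 + 11456) + 9412) + 26356 = (3834/18330 + 9412) + 26356 = (3834*(1/18330) + 9412) + 26356 = (639/3055 + 9412) + 26356 = 28754299/3055 + 26356 = 109271879/3055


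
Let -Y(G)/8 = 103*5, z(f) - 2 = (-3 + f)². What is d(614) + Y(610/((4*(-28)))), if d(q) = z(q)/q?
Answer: -2156357/614 ≈ -3512.0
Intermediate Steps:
z(f) = 2 + (-3 + f)²
Y(G) = -4120 (Y(G) = -824*5 = -8*515 = -4120)
d(q) = (2 + (-3 + q)²)/q
d(614) + Y(610/((4*(-28)))) = (2 + (-3 + 614)²)/614 - 4120 = (2 + 611²)/614 - 4120 = (2 + 373321)/614 - 4120 = (1/614)*373323 - 4120 = 373323/614 - 4120 = -2156357/614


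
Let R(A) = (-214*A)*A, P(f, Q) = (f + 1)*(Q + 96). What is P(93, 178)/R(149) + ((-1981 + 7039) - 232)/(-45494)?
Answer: -6025034257/54035657729 ≈ -0.11150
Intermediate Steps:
P(f, Q) = (1 + f)*(96 + Q)
R(A) = -214*A²
P(93, 178)/R(149) + ((-1981 + 7039) - 232)/(-45494) = (96 + 178 + 96*93 + 178*93)/((-214*149²)) + ((-1981 + 7039) - 232)/(-45494) = (96 + 178 + 8928 + 16554)/((-214*22201)) + (5058 - 232)*(-1/45494) = 25756/(-4751014) + 4826*(-1/45494) = 25756*(-1/4751014) - 2413/22747 = -12878/2375507 - 2413/22747 = -6025034257/54035657729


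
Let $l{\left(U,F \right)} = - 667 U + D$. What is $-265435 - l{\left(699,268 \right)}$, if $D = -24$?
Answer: $200822$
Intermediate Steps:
$l{\left(U,F \right)} = -24 - 667 U$ ($l{\left(U,F \right)} = - 667 U - 24 = -24 - 667 U$)
$-265435 - l{\left(699,268 \right)} = -265435 - \left(-24 - 466233\right) = -265435 - -466257 = -265435 + 466257 = 200822$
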